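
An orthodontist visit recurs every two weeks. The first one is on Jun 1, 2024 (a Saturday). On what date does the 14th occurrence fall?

The 14th occurrence is 13 intervals after the first: 13 × 14 = 182 days after Jun 1, 2024.
Jun has 30 days — 29 days to the end of Jun leaves 153.
Jul has 31 days (122 left).
Aug has 31 days (91 left).
Sep has 30 days (61 left).
Oct has 31 days (30 left).
30 days into Nov → Nov 30, 2024.

Nov 30, 2024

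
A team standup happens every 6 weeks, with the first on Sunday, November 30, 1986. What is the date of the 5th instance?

The 5th occurrence is 4 intervals after the first: 4 × 42 = 168 days after November 30, 1986.
November has 30 days — 0 days to the end of November leaves 168.
December has 31 days (137 left).
January has 31 days (106 left).
February has 28 days (78 left).
March has 31 days (47 left).
April has 30 days (17 left).
17 days into May → May 17, 1987.

May 17, 1987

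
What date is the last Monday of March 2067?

March 2067 begins on a Tuesday, so the first Monday is March 7 (6 days later).
March 2067 has 31 days. Adding weeks: 7, 14, 21, 28 — the last one ≤ 31 is the 28th.

March 28, 2067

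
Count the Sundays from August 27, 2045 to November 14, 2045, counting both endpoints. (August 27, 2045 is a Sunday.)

August 27, 2045 is a Sunday; the first Sunday on or after it is August 27, 2045.
From August 27, 2045 to November 14, 2045: 4 + 30 + 31 + 14 = 79 days (rest of August, September, October, November).
79 ÷ 7 = 11 full weeks with remainder 2, so 11 more Sundays after the first → 12.

12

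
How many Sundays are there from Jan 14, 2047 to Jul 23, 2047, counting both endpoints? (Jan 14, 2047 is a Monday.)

27

Jan 14, 2047 is a Monday; the first Sunday on or after it is Jan 20, 2047 (6 days later).
From Jan 20, 2047 to Jul 23, 2047: 11 + 28 + 31 + 30 + 31 + 30 + 23 = 184 days (rest of Jan, Feb, Mar, Apr, May, Jun, Jul).
184 ÷ 7 = 26 full weeks with remainder 2, so 26 more Sundays after the first → 27.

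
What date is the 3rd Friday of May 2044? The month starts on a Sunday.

May 2044 begins on a Sunday, so the first Friday is May 6 (5 days later).
The 3rd Friday is 2 weeks later: 6 + 14 = 20.

2044-05-20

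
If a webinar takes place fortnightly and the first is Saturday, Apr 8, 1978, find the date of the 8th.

Jul 15, 1978

The 8th occurrence is 7 intervals after the first: 7 × 14 = 98 days after Apr 8, 1978.
Apr has 30 days — 22 days to the end of Apr leaves 76.
May has 31 days (45 left).
Jun has 30 days (15 left).
15 days into Jul → Jul 15, 1978.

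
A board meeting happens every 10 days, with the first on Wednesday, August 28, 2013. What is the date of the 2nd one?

September 7, 2013

The 2nd occurrence is 1 interval after the first: 1 × 10 = 10 days after August 28, 2013.
August has 31 days — 3 days to the end of August leaves 7.
7 days into September → September 7, 2013.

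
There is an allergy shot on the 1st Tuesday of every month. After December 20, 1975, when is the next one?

January 6, 1976

December 1975 starts on a Monday, so its 1st Tuesday is December 2, 1975 (1 day in).
That is not after December 20, 1975, so look at January 1976.
January 1976 starts on a Thursday, so its 1st Tuesday is January 6, 1976 (5 days in).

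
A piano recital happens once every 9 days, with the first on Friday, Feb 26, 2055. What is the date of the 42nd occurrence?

The 42nd occurrence is 41 intervals after the first: 41 × 9 = 369 days after Feb 26, 2055.
Feb has 28 days — 2 days to the end of Feb leaves 367.
Mar has 31 days (336 left).
Apr has 30 days (306 left).
May has 31 days (275 left).
Jun has 30 days (245 left).
Jul has 31 days (214 left).
Aug has 31 days (183 left).
Sep has 30 days (153 left).
Oct has 31 days (122 left).
Nov has 30 days (92 left).
Dec has 31 days (61 left).
Jan has 31 days (30 left).
Feb has 29 days (1 left).
1 day into Mar → Mar 1, 2056.

Mar 1, 2056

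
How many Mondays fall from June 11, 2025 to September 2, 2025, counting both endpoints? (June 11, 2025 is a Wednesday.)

June 11, 2025 is a Wednesday; the first Monday on or after it is June 16, 2025 (5 days later).
From June 16, 2025 to September 2, 2025: 14 + 31 + 31 + 2 = 78 days (rest of June, July, August, September).
78 ÷ 7 = 11 full weeks with remainder 1, so 11 more Mondays after the first → 12.

12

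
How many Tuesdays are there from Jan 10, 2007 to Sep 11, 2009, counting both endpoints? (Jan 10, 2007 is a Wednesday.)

139

Jan 10, 2007 is a Wednesday; the first Tuesday on or after it is Jan 16, 2007 (6 days later).
From Jan 16, 2007 to Sep 11, 2009: 349 + 366 + 254 = 969 days (rest of 2007, 2008, to Sep 11, 2009 in 2009).
969 ÷ 7 = 138 full weeks with remainder 3, so 138 more Tuesdays after the first → 139.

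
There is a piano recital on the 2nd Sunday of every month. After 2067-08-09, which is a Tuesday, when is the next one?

August 2067 starts on a Monday; its first Sunday is the 7th, so the 2nd Sunday is the 14th — 2067-08-14.
2067-08-14 is after 2067-08-09, so that is the next one.

2067-08-14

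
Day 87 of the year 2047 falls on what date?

January has 31 days (87 − 31 = 56 remain).
February has 28 days (56 − 28 = 28 remain).
28 into March → March 28.

28 March 2047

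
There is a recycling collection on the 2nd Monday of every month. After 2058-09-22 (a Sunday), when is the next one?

2058-10-14

September 2058 starts on a Sunday; its first Monday is the 2nd, so the 2nd Monday is the 9th — 2058-09-09.
That is not after 2058-09-22, so look at October 2058.
October 2058 starts on a Tuesday; its first Monday is the 7th, so the 2nd Monday is the 14th — 2058-10-14.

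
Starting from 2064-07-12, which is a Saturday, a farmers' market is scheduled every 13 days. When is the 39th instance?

The 39th occurrence is 38 intervals after the first: 38 × 13 = 494 days after 2064-07-12.
July has 31 days — 19 days to the end of July leaves 475.
From end of July to end of 2064 is 153 days (322 left).
January has 31 days (291 left).
February has 28 days (263 left).
March has 31 days (232 left).
April has 30 days (202 left).
May has 31 days (171 left).
June has 30 days (141 left).
July has 31 days (110 left).
August has 31 days (79 left).
September has 30 days (49 left).
October has 31 days (18 left).
18 days into November → 2065-11-18.

2065-11-18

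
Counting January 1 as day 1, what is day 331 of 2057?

January has 31 days (331 − 31 = 300 remain).
February has 28 days (300 − 28 = 272 remain).
March has 31 days (272 − 31 = 241 remain).
April has 30 days (241 − 30 = 211 remain).
May has 31 days (211 − 31 = 180 remain).
June has 30 days (180 − 30 = 150 remain).
July has 31 days (150 − 31 = 119 remain).
August has 31 days (119 − 31 = 88 remain).
September has 30 days (88 − 30 = 58 remain).
October has 31 days (58 − 31 = 27 remain).
27 into November → November 27.

27 November 2057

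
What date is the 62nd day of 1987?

January has 31 days (62 − 31 = 31 remain).
February has 28 days (31 − 28 = 3 remain).
3 into March → March 3.

3 March 1987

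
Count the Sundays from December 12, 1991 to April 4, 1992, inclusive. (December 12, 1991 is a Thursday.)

December 12, 1991 is a Thursday; the first Sunday on or after it is December 15, 1991 (3 days later).
From December 15, 1991 to April 4, 1992: 16 + 31 + 29 + 31 + 4 = 111 days (rest of December, January, February, March, April).
111 ÷ 7 = 15 full weeks with remainder 6, so 15 more Sundays after the first → 16.

16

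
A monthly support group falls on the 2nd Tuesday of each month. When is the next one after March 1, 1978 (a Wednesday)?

March 1978 starts on a Wednesday; its first Tuesday is the 7th, so the 2nd Tuesday is the 14th — March 14, 1978.
March 14, 1978 is after March 1, 1978, so that is the next one.

March 14, 1978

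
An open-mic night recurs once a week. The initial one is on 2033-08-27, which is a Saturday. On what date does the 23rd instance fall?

2034-01-28

The 23rd occurrence is 22 intervals after the first: 22 × 7 = 154 days after 2033-08-27.
August has 31 days — 4 days to the end of August leaves 150.
September has 30 days (120 left).
October has 31 days (89 left).
November has 30 days (59 left).
December has 31 days (28 left).
28 days into January → 2034-01-28.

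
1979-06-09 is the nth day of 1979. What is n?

Days in months before June: 31 + 28 + 31 + 30 + 31 = 151.
Plus 9 days into June → day 160.

160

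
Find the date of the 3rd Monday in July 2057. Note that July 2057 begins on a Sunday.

July 16, 2057

July 2057 begins on a Sunday, so the first Monday is July 2 (1 day later).
The 3rd Monday is 2 weeks later: 2 + 14 = 16.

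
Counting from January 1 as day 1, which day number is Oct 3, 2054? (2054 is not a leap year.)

Days in months before Oct: 31 + 28 + 31 + 30 + 31 + 30 + 31 + 31 + 30 = 273.
Plus 3 days into Oct → day 276.

276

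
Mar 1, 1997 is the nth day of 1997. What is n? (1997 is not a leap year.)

60

Days in months before Mar: 31 + 28 = 59.
Plus 1 day into Mar → day 60.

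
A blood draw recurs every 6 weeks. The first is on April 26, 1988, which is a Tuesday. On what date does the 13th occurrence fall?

September 12, 1989

The 13th occurrence is 12 intervals after the first: 12 × 42 = 504 days after April 26, 1988.
April has 30 days — 4 days to the end of April leaves 500.
From end of April to end of 1988 is 245 days (255 left).
January has 31 days (224 left).
February has 28 days (196 left).
March has 31 days (165 left).
April has 30 days (135 left).
May has 31 days (104 left).
June has 30 days (74 left).
July has 31 days (43 left).
August has 31 days (12 left).
12 days into September → September 12, 1989.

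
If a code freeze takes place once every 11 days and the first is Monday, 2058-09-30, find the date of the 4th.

The 4th occurrence is 3 intervals after the first: 3 × 11 = 33 days after 2058-09-30.
September has 30 days — 0 days to the end of September leaves 33.
October has 31 days (2 left).
2 days into November → 2058-11-02.

2058-11-02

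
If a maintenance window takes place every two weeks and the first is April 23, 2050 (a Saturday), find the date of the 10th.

The 10th occurrence is 9 intervals after the first: 9 × 14 = 126 days after April 23, 2050.
April has 30 days — 7 days to the end of April leaves 119.
May has 31 days (88 left).
June has 30 days (58 left).
July has 31 days (27 left).
27 days into August → August 27, 2050.

August 27, 2050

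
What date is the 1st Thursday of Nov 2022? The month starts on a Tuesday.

Nov 3, 2022

Nov 2022 begins on a Tuesday, so the first Thursday is Nov 3 (2 days later).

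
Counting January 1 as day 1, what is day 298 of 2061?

January has 31 days (298 − 31 = 267 remain).
February has 28 days (267 − 28 = 239 remain).
March has 31 days (239 − 31 = 208 remain).
April has 30 days (208 − 30 = 178 remain).
May has 31 days (178 − 31 = 147 remain).
June has 30 days (147 − 30 = 117 remain).
July has 31 days (117 − 31 = 86 remain).
August has 31 days (86 − 31 = 55 remain).
September has 30 days (55 − 30 = 25 remain).
25 into October → October 25.

2061-10-25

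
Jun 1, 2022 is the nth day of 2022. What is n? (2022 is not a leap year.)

152

Days in months before Jun: 31 + 28 + 31 + 30 + 31 = 151.
Plus 1 day into Jun → day 152.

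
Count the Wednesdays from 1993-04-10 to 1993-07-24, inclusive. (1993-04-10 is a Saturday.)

1993-04-10 is a Saturday; the first Wednesday on or after it is 1993-04-14 (4 days later).
From 1993-04-14 to 1993-07-24: 16 + 31 + 30 + 24 = 101 days (rest of April, May, June, July).
101 ÷ 7 = 14 full weeks with remainder 3, so 14 more Wednesdays after the first → 15.

15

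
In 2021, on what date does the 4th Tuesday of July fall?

The first Tuesday of July 2021 is July 6.
The 4th Tuesday is 3 weeks later: 6 + 21 = 27.

2021-07-27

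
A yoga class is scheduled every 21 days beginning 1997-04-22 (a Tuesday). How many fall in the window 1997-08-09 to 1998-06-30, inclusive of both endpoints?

15

Occurrences land 21·i days after 1997-04-22 for i = 0, 1, 2, …
1997-08-09 is 109 days after the start; 109 ÷ 21 = 5 remainder 4; since the remainder is 4, round up to i = 6. First occurrence in the window: #7 on 1997-08-26 (6×21 = 126 days in).
1998-06-30 is 434 days after the start; 434 ÷ 21 = 20 remainder 14. Last occurrence in the window: #21 on 1998-06-16.
Occurrences #7 through #21: 15 in total.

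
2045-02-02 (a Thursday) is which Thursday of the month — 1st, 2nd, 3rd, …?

1st

Day 2 falls in week ⌈2/7⌉ of the month.
Days 1–7 hold the 1st Thursday, 8–14 the 2nd, 15–21 the 3rd, 22–28 the 4th, 29–31 the 5th.
2 is in the range for the 1st.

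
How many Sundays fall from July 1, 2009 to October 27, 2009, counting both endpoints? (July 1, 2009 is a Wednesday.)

17

July 1, 2009 is a Wednesday; the first Sunday on or after it is July 5, 2009 (4 days later).
From July 5, 2009 to October 27, 2009: 26 + 31 + 30 + 27 = 114 days (rest of July, August, September, October).
114 ÷ 7 = 16 full weeks with remainder 2, so 16 more Sundays after the first → 17.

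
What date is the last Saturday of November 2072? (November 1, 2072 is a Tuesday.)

November 2072 begins on a Tuesday, so the first Saturday is November 5 (4 days later).
November 2072 has 30 days. Adding weeks: 5, 12, 19, 26 — the last one ≤ 30 is the 26th.

26 November 2072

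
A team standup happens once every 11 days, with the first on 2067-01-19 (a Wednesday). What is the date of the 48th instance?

2068-06-19

The 48th occurrence is 47 intervals after the first: 47 × 11 = 517 days after 2067-01-19.
January has 31 days — 12 days to the end of January leaves 505.
From end of January to end of 2067 is 334 days (171 left).
January has 31 days (140 left).
February has 29 days (111 left).
March has 31 days (80 left).
April has 30 days (50 left).
May has 31 days (19 left).
19 days into June → 2068-06-19.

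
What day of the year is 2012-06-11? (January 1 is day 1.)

163

Days in months before June: 31 + 29 + 31 + 30 + 31 = 152.
Plus 11 days into June → day 163.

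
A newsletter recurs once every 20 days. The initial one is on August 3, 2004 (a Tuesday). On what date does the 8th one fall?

December 21, 2004

The 8th occurrence is 7 intervals after the first: 7 × 20 = 140 days after August 3, 2004.
August has 31 days — 28 days to the end of August leaves 112.
September has 30 days (82 left).
October has 31 days (51 left).
November has 30 days (21 left).
21 days into December → December 21, 2004.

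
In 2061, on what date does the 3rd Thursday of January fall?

2061-01-20

January 2061 begins on a Saturday, so the first Thursday is January 6 (5 days later).
The 3rd Thursday is 2 weeks later: 6 + 14 = 20.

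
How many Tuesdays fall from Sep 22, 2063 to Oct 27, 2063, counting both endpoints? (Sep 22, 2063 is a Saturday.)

5

Sep 22, 2063 is a Saturday; the first Tuesday on or after it is Sep 25, 2063 (3 days later).
From Sep 25, 2063 to Oct 27, 2063: 5 + 27 = 32 days (rest of Sep, Oct).
32 ÷ 7 = 4 full weeks with remainder 4, so 4 more Tuesdays after the first → 5.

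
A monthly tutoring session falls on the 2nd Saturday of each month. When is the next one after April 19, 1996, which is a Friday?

May 11, 1996

April 1996 starts on a Monday; its first Saturday is the 6th, so the 2nd Saturday is the 13th — April 13, 1996.
That is not after April 19, 1996, so look at May 1996.
May 1996 starts on a Wednesday; its first Saturday is the 4th, so the 2nd Saturday is the 11th — May 11, 1996.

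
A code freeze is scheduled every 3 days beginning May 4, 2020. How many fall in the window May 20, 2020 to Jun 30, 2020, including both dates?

14

Occurrences land 3·i days after May 4, 2020 for i = 0, 1, 2, …
May 20, 2020 is 16 days after the start; 16 ÷ 3 = 5 remainder 1; since the remainder is 1, round up to i = 6. First occurrence in the window: #7 on May 22, 2020 (6×3 = 18 days in).
Jun 30, 2020 is 57 days after the start; 57 ÷ 3 = 19 remainder 0. Last occurrence in the window: #20 on Jun 30, 2020.
Occurrences #7 through #20: 14 in total.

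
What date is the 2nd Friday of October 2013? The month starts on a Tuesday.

October 2013 begins on a Tuesday, so the first Friday is October 4 (3 days later).
The 2nd Friday is 1 weeks later: 4 + 7 = 11.

2013-10-11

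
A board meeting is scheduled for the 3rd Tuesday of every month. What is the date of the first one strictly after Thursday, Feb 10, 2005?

Feb 15, 2005

Feb 2005 starts on a Tuesday; its first Tuesday is the 1st, so the 3rd Tuesday is the 15th — Feb 15, 2005.
Feb 15, 2005 is after Feb 10, 2005, so that is the next one.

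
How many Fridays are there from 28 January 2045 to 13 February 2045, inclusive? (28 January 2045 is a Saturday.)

2

28 January 2045 is a Saturday; the first Friday on or after it is 3 February 2045 (6 days later).
From 3 February 2045 to 13 February 2045 is 13 − 3 = 10 days.
10 ÷ 7 = 1 full weeks with remainder 3, so 1 more Fridays after the first → 2.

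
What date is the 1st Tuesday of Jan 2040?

Jan 2040 begins on a Sunday, so the first Tuesday is Jan 3 (2 days later).

Jan 3, 2040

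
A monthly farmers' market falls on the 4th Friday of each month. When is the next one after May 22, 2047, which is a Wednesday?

May 24, 2047

May 2047 starts on a Wednesday; its first Friday is the 3rd, so the 4th Friday is the 24th — May 24, 2047.
May 24, 2047 is after May 22, 2047, so that is the next one.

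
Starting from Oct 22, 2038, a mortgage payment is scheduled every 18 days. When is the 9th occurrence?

The 9th occurrence is 8 intervals after the first: 8 × 18 = 144 days after Oct 22, 2038.
Oct has 31 days — 9 days to the end of Oct leaves 135.
Nov has 30 days (105 left).
Dec has 31 days (74 left).
Jan has 31 days (43 left).
Feb has 28 days (15 left).
15 days into Mar → Mar 15, 2039.

Mar 15, 2039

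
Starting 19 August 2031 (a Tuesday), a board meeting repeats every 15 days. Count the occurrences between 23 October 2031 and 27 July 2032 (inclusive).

18

Occurrences land 15·i days after 19 August 2031 for i = 0, 1, 2, …
23 October 2031 is 65 days after the start; 65 ÷ 15 = 4 remainder 5; since the remainder is 5, round up to i = 5. First occurrence in the window: #6 on 2 November 2031 (5×15 = 75 days in).
27 July 2032 is 343 days after the start; 343 ÷ 15 = 22 remainder 13. Last occurrence in the window: #23 on 14 July 2032.
Occurrences #6 through #23: 18 in total.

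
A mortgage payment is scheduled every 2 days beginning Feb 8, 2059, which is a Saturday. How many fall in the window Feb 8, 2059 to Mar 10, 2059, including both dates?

16

Occurrences land 2·i days after Feb 8, 2059 for i = 0, 1, 2, …
The window opens on the start date, so the first occurrence inside is #1 on Feb 8, 2059.
Mar 10, 2059 is 30 days after the start; 30 ÷ 2 = 15 remainder 0. Last occurrence in the window: #16 on Mar 10, 2059.
Occurrences #1 through #16: 16 in total.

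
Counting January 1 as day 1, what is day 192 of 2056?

Jul 10, 2056

Jan has 31 days (192 − 31 = 161 remain).
Feb has 29 days (161 − 29 = 132 remain).
Mar has 31 days (132 − 31 = 101 remain).
Apr has 30 days (101 − 30 = 71 remain).
May has 31 days (71 − 31 = 40 remain).
Jun has 30 days (40 − 30 = 10 remain).
10 into Jul → Jul 10.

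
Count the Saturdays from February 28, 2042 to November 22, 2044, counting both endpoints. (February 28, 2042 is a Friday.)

143

February 28, 2042 is a Friday; the first Saturday on or after it is March 1, 2042 (1 day later).
From March 1, 2042 to November 22, 2044: 305 + 365 + 327 = 997 days (rest of 2042, 2043, to November 22, 2044 in 2044).
997 ÷ 7 = 142 full weeks with remainder 3, so 142 more Saturdays after the first → 143.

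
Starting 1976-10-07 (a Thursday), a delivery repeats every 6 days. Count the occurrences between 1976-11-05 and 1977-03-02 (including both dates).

Occurrences land 6·i days after 1976-10-07 for i = 0, 1, 2, …
1976-11-05 is 29 days after the start; 29 ÷ 6 = 4 remainder 5; since the remainder is 5, round up to i = 5. First occurrence in the window: #6 on 1976-11-06 (5×6 = 30 days in).
1977-03-02 is 146 days after the start; 146 ÷ 6 = 24 remainder 2. Last occurrence in the window: #25 on 1977-02-28.
Occurrences #6 through #25: 20 in total.

20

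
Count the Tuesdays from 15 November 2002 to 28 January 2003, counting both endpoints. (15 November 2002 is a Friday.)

11

15 November 2002 is a Friday; the first Tuesday on or after it is 19 November 2002 (4 days later).
From 19 November 2002 to 28 January 2003: 11 + 31 + 28 = 70 days (rest of November, December, January).
70 ÷ 7 = 10 full weeks with remainder 0, so 10 more Tuesdays after the first → 11.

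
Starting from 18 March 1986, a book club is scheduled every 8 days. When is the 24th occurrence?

The 24th occurrence is 23 intervals after the first: 23 × 8 = 184 days after 18 March 1986.
March has 31 days — 13 days to the end of March leaves 171.
April has 30 days (141 left).
May has 31 days (110 left).
June has 30 days (80 left).
July has 31 days (49 left).
August has 31 days (18 left).
18 days into September → 18 September 1986.

18 September 1986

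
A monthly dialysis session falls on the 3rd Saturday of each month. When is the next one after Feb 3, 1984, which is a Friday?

Feb 1984 starts on a Wednesday; its first Saturday is the 4th, so the 3rd Saturday is the 18th — Feb 18, 1984.
Feb 18, 1984 is after Feb 3, 1984, so that is the next one.

Feb 18, 1984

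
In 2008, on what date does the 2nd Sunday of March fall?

2008-03-09

March 2008 begins on a Saturday, so the first Sunday is March 2 (1 day later).
The 2nd Sunday is 1 weeks later: 2 + 7 = 9.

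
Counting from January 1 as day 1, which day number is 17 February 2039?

48

Days in months before February: 31 = 31.
Plus 17 days into February → day 48.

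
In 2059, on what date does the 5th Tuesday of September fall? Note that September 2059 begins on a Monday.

September 30, 2059

September 2059 begins on a Monday, so the first Tuesday is September 2 (1 day later).
The 5th Tuesday is 4 weeks later: 2 + 28 = 30.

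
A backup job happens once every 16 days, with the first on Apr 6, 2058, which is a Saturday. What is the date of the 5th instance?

Jun 9, 2058

The 5th occurrence is 4 intervals after the first: 4 × 16 = 64 days after Apr 6, 2058.
Apr has 30 days — 24 days to the end of Apr leaves 40.
May has 31 days (9 left).
9 days into Jun → Jun 9, 2058.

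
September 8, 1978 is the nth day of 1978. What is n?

251

Days in months before September: 31 + 28 + 31 + 30 + 31 + 30 + 31 + 31 = 243.
Plus 8 days into September → day 251.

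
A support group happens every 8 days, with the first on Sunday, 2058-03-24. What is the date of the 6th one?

2058-05-03

The 6th occurrence is 5 intervals after the first: 5 × 8 = 40 days after 2058-03-24.
March has 31 days — 7 days to the end of March leaves 33.
April has 30 days (3 left).
3 days into May → 2058-05-03.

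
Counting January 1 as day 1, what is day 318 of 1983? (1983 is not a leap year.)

January has 31 days (318 − 31 = 287 remain).
February has 28 days (287 − 28 = 259 remain).
March has 31 days (259 − 31 = 228 remain).
April has 30 days (228 − 30 = 198 remain).
May has 31 days (198 − 31 = 167 remain).
June has 30 days (167 − 30 = 137 remain).
July has 31 days (137 − 31 = 106 remain).
August has 31 days (106 − 31 = 75 remain).
September has 30 days (75 − 30 = 45 remain).
October has 31 days (45 − 31 = 14 remain).
14 into November → November 14.

14 November 1983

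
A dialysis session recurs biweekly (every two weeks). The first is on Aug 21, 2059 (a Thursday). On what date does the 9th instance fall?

The 9th occurrence is 8 intervals after the first: 8 × 14 = 112 days after Aug 21, 2059.
Aug has 31 days — 10 days to the end of Aug leaves 102.
Sep has 30 days (72 left).
Oct has 31 days (41 left).
Nov has 30 days (11 left).
11 days into Dec → Dec 11, 2059.

Dec 11, 2059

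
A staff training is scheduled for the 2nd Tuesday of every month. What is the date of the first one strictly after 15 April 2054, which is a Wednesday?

April 2054 starts on a Wednesday; its first Tuesday is the 7th, so the 2nd Tuesday is the 14th — 14 April 2054.
That is not after 15 April 2054, so look at May 2054.
May 2054 starts on a Friday; its first Tuesday is the 5th, so the 2nd Tuesday is the 12th — 12 May 2054.

12 May 2054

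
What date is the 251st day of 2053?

Sep 8, 2053

Jan has 31 days (251 − 31 = 220 remain).
Feb has 28 days (220 − 28 = 192 remain).
Mar has 31 days (192 − 31 = 161 remain).
Apr has 30 days (161 − 30 = 131 remain).
May has 31 days (131 − 31 = 100 remain).
Jun has 30 days (100 − 30 = 70 remain).
Jul has 31 days (70 − 31 = 39 remain).
Aug has 31 days (39 − 31 = 8 remain).
8 into Sep → Sep 8.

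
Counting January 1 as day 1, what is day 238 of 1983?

August 26, 1983

January has 31 days (238 − 31 = 207 remain).
February has 28 days (207 − 28 = 179 remain).
March has 31 days (179 − 31 = 148 remain).
April has 30 days (148 − 30 = 118 remain).
May has 31 days (118 − 31 = 87 remain).
June has 30 days (87 − 30 = 57 remain).
July has 31 days (57 − 31 = 26 remain).
26 into August → August 26.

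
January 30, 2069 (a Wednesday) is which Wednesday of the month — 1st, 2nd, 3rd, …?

5th

Day 30 falls in week ⌈30/7⌉ of the month.
Days 1–7 hold the 1st Wednesday, 8–14 the 2nd, 15–21 the 3rd, 22–28 the 4th, 29–31 the 5th.
30 is in the range for the 5th.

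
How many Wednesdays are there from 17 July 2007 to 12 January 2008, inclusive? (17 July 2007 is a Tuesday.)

17 July 2007 is a Tuesday; the first Wednesday on or after it is 18 July 2007 (1 day later).
From 18 July 2007 to 12 January 2008: 13 + 31 + 30 + 31 + 30 + 31 + 12 = 178 days (rest of July, August, September, October, November, December, January).
178 ÷ 7 = 25 full weeks with remainder 3, so 25 more Wednesdays after the first → 26.

26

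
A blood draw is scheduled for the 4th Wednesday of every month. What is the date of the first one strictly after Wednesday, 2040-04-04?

2040-04-25

April 2040 starts on a Sunday; its first Wednesday is the 4th, so the 4th Wednesday is the 25th — 2040-04-25.
2040-04-25 is after 2040-04-04, so that is the next one.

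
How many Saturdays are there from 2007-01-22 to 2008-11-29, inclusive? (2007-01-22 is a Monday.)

97

2007-01-22 is a Monday; the first Saturday on or after it is 2007-01-27 (5 days later).
From 2007-01-27 to 2008-11-29: 338 + 334 = 672 days (rest of 2007, to 2008-11-29 in 2008).
672 ÷ 7 = 96 full weeks with remainder 0, so 96 more Saturdays after the first → 97.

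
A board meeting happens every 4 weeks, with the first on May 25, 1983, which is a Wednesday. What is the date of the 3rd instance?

Jul 20, 1983

The 3rd occurrence is 2 intervals after the first: 2 × 28 = 56 days after May 25, 1983.
May has 31 days — 6 days to the end of May leaves 50.
Jun has 30 days (20 left).
20 days into Jul → Jul 20, 1983.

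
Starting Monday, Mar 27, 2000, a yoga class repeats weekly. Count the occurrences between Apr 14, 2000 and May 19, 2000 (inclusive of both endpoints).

5

Occurrences land 7·i days after Mar 27, 2000 for i = 0, 1, 2, …
Apr 14, 2000 is 18 days after the start; 18 ÷ 7 = 2 remainder 4; since the remainder is 4, round up to i = 3. First occurrence in the window: #4 on Apr 17, 2000 (3×7 = 21 days in).
May 19, 2000 is 53 days after the start; 53 ÷ 7 = 7 remainder 4. Last occurrence in the window: #8 on May 15, 2000.
Occurrences #4 through #8: 5 in total.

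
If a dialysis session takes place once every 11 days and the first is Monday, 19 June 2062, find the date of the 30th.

The 30th occurrence is 29 intervals after the first: 29 × 11 = 319 days after 19 June 2062.
June has 30 days — 11 days to the end of June leaves 308.
July has 31 days (277 left).
August has 31 days (246 left).
September has 30 days (216 left).
October has 31 days (185 left).
November has 30 days (155 left).
December has 31 days (124 left).
January has 31 days (93 left).
February has 28 days (65 left).
March has 31 days (34 left).
April has 30 days (4 left).
4 days into May → 4 May 2063.

4 May 2063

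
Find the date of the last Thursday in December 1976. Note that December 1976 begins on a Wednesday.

December 1976 begins on a Wednesday, so the first Thursday is December 2 (1 day later).
December 1976 has 31 days. Adding weeks: 2, 9, 16, 23, 30 — the last one ≤ 31 is the 30th.

1976-12-30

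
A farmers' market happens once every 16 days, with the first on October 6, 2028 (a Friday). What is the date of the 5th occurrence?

The 5th occurrence is 4 intervals after the first: 4 × 16 = 64 days after October 6, 2028.
October has 31 days — 25 days to the end of October leaves 39.
November has 30 days (9 left).
9 days into December → December 9, 2028.

December 9, 2028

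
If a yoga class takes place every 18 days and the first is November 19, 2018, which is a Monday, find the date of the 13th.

June 23, 2019

The 13th occurrence is 12 intervals after the first: 12 × 18 = 216 days after November 19, 2018.
November has 30 days — 11 days to the end of November leaves 205.
December has 31 days (174 left).
January has 31 days (143 left).
February has 28 days (115 left).
March has 31 days (84 left).
April has 30 days (54 left).
May has 31 days (23 left).
23 days into June → June 23, 2019.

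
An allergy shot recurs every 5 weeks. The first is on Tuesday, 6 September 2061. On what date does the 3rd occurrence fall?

The 3rd occurrence is 2 intervals after the first: 2 × 35 = 70 days after 6 September 2061.
September has 30 days — 24 days to the end of September leaves 46.
October has 31 days (15 left).
15 days into November → 15 November 2061.

15 November 2061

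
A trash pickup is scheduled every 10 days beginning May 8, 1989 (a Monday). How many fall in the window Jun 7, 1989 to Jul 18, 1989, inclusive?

Occurrences land 10·i days after May 8, 1989 for i = 0, 1, 2, …
Jun 7, 1989 is 30 days after the start; 30 ÷ 10 = 3 remainder 0. First occurrence in the window: #4 on Jun 7, 1989 (3×10 = 30 days in).
Jul 18, 1989 is 71 days after the start; 71 ÷ 10 = 7 remainder 1. Last occurrence in the window: #8 on Jul 17, 1989.
Occurrences #4 through #8: 5 in total.

5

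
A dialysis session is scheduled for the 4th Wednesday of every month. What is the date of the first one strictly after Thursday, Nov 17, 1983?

Nov 1983 starts on a Tuesday; its first Wednesday is the 2nd, so the 4th Wednesday is the 23rd — Nov 23, 1983.
Nov 23, 1983 is after Nov 17, 1983, so that is the next one.

Nov 23, 1983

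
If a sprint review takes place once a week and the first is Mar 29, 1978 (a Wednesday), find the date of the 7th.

The 7th occurrence is 6 intervals after the first: 6 × 7 = 42 days after Mar 29, 1978.
Mar has 31 days — 2 days to the end of Mar leaves 40.
Apr has 30 days (10 left).
10 days into May → May 10, 1978.

May 10, 1978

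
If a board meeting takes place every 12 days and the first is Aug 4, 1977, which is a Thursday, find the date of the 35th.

Sep 16, 1978

The 35th occurrence is 34 intervals after the first: 34 × 12 = 408 days after Aug 4, 1977.
Aug has 31 days — 27 days to the end of Aug leaves 381.
Sep has 30 days (351 left).
Oct has 31 days (320 left).
Nov has 30 days (290 left).
Dec has 31 days (259 left).
Jan has 31 days (228 left).
Feb has 28 days (200 left).
Mar has 31 days (169 left).
Apr has 30 days (139 left).
May has 31 days (108 left).
Jun has 30 days (78 left).
Jul has 31 days (47 left).
Aug has 31 days (16 left).
16 days into Sep → Sep 16, 1978.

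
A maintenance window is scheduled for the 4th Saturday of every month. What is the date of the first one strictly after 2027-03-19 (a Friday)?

2027-03-27

March 2027 starts on a Monday; its first Saturday is the 6th, so the 4th Saturday is the 27th — 2027-03-27.
2027-03-27 is after 2027-03-19, so that is the next one.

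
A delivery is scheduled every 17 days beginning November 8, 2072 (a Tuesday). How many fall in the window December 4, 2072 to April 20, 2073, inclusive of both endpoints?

8

Occurrences land 17·i days after November 8, 2072 for i = 0, 1, 2, …
December 4, 2072 is 26 days after the start; 26 ÷ 17 = 1 remainder 9; since the remainder is 9, round up to i = 2. First occurrence in the window: #3 on December 12, 2072 (2×17 = 34 days in).
April 20, 2073 is 163 days after the start; 163 ÷ 17 = 9 remainder 10. Last occurrence in the window: #10 on April 10, 2073.
Occurrences #3 through #10: 8 in total.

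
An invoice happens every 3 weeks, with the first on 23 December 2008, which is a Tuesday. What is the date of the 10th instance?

30 June 2009

The 10th occurrence is 9 intervals after the first: 9 × 21 = 189 days after 23 December 2008.
December has 31 days — 8 days to the end of December leaves 181.
January has 31 days (150 left).
February has 28 days (122 left).
March has 31 days (91 left).
April has 30 days (61 left).
May has 31 days (30 left).
30 days into June → 30 June 2009.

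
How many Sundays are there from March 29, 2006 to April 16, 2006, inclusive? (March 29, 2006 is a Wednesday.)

3

March 29, 2006 is a Wednesday; the first Sunday on or after it is April 2, 2006 (4 days later).
From April 2, 2006 to April 16, 2006 is 16 − 2 = 14 days.
14 ÷ 7 = 2 full weeks with remainder 0, so 2 more Sundays after the first → 3.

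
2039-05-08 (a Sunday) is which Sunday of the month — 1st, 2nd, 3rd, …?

Day 8 falls in week ⌈8/7⌉ of the month.
Days 1–7 hold the 1st Sunday, 8–14 the 2nd, 15–21 the 3rd, 22–28 the 4th, 29–31 the 5th.
8 is in the range for the 2nd.

2nd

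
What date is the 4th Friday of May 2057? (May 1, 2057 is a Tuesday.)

25 May 2057

May 2057 begins on a Tuesday, so the first Friday is May 4 (3 days later).
The 4th Friday is 3 weeks later: 4 + 21 = 25.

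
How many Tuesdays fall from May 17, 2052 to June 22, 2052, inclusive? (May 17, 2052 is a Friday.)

May 17, 2052 is a Friday; the first Tuesday on or after it is May 21, 2052 (4 days later).
From May 21, 2052 to June 22, 2052: 10 + 22 = 32 days (rest of May, June).
32 ÷ 7 = 4 full weeks with remainder 4, so 4 more Tuesdays after the first → 5.

5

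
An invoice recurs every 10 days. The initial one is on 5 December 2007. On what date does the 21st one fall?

22 June 2008

The 21st occurrence is 20 intervals after the first: 20 × 10 = 200 days after 5 December 2007.
December has 31 days — 26 days to the end of December leaves 174.
January has 31 days (143 left).
February has 29 days (114 left).
March has 31 days (83 left).
April has 30 days (53 left).
May has 31 days (22 left).
22 days into June → 22 June 2008.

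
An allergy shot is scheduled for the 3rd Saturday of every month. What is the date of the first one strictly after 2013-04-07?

2013-04-20

April 2013 starts on a Monday; its first Saturday is the 6th, so the 3rd Saturday is the 20th — 2013-04-20.
2013-04-20 is after 2013-04-07, so that is the next one.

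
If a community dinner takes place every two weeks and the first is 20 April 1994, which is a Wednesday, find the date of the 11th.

The 11th occurrence is 10 intervals after the first: 10 × 14 = 140 days after 20 April 1994.
April has 30 days — 10 days to the end of April leaves 130.
May has 31 days (99 left).
June has 30 days (69 left).
July has 31 days (38 left).
August has 31 days (7 left).
7 days into September → 7 September 1994.

7 September 1994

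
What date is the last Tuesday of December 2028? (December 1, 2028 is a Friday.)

2028-12-26

December 2028 begins on a Friday, so the first Tuesday is December 5 (4 days later).
December 2028 has 31 days. Adding weeks: 5, 12, 19, 26 — the last one ≤ 31 is the 26th.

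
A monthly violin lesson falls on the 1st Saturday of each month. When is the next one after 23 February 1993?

February 1993 starts on a Monday, so its 1st Saturday is 6 February 1993 (5 days in).
That is not after 23 February 1993, so look at March 1993.
March 1993 starts on a Monday, so its 1st Saturday is 6 March 1993 (5 days in).

6 March 1993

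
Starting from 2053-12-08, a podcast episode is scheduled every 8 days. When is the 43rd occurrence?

The 43rd occurrence is 42 intervals after the first: 42 × 8 = 336 days after 2053-12-08.
December has 31 days — 23 days to the end of December leaves 313.
January has 31 days (282 left).
February has 28 days (254 left).
March has 31 days (223 left).
April has 30 days (193 left).
May has 31 days (162 left).
June has 30 days (132 left).
July has 31 days (101 left).
August has 31 days (70 left).
September has 30 days (40 left).
October has 31 days (9 left).
9 days into November → 2054-11-09.

2054-11-09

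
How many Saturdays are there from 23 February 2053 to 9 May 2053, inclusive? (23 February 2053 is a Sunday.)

23 February 2053 is a Sunday; the first Saturday on or after it is 1 March 2053 (6 days later).
From 1 March 2053 to 9 May 2053: 30 + 30 + 9 = 69 days (rest of March, April, May).
69 ÷ 7 = 9 full weeks with remainder 6, so 9 more Saturdays after the first → 10.

10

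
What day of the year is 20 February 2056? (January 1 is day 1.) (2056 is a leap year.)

51

Days in months before February: 31 = 31.
Plus 20 days into February → day 51.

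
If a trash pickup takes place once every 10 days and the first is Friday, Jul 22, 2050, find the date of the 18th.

Jan 8, 2051

The 18th occurrence is 17 intervals after the first: 17 × 10 = 170 days after Jul 22, 2050.
Jul has 31 days — 9 days to the end of Jul leaves 161.
Aug has 31 days (130 left).
Sep has 30 days (100 left).
Oct has 31 days (69 left).
Nov has 30 days (39 left).
Dec has 31 days (8 left).
8 days into Jan → Jan 8, 2051.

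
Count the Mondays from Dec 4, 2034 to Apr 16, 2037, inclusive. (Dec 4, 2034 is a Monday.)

124

Dec 4, 2034 is a Monday; the first Monday on or after it is Dec 4, 2034.
From Dec 4, 2034 to Apr 16, 2037: 27 + 365 + 366 + 106 = 864 days (rest of 2034, 2035, 2036, to Apr 16, 2037 in 2037).
864 ÷ 7 = 123 full weeks with remainder 3, so 123 more Mondays after the first → 124.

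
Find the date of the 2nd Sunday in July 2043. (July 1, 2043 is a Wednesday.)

July 2043 begins on a Wednesday, so the first Sunday is July 5 (4 days later).
The 2nd Sunday is 1 weeks later: 5 + 7 = 12.

2043-07-12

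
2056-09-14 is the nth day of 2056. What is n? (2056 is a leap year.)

258

Days in months before September: 31 + 29 + 31 + 30 + 31 + 30 + 31 + 31 = 244.
Plus 14 days into September → day 258.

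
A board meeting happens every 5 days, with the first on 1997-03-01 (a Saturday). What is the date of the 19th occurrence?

1997-05-30

The 19th occurrence is 18 intervals after the first: 18 × 5 = 90 days after 1997-03-01.
March has 31 days — 30 days to the end of March leaves 60.
April has 30 days (30 left).
30 days into May → 1997-05-30.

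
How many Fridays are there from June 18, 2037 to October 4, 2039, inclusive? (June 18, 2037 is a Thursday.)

June 18, 2037 is a Thursday; the first Friday on or after it is June 19, 2037 (1 day later).
From June 19, 2037 to October 4, 2039: 195 + 365 + 277 = 837 days (rest of 2037, 2038, to October 4, 2039 in 2039).
837 ÷ 7 = 119 full weeks with remainder 4, so 119 more Fridays after the first → 120.

120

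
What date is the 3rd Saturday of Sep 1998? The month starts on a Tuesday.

Sep 1998 begins on a Tuesday, so the first Saturday is Sep 5 (4 days later).
The 3rd Saturday is 2 weeks later: 5 + 14 = 19.

Sep 19, 1998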